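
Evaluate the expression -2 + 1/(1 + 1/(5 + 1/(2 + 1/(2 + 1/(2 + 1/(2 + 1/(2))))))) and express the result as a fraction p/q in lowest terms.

-519/449

Start with 2.
2 + 1/(2/1) = 2 + 1/2 = 5/2
2 + 1/(5/2) = 2 + 2/5 = 12/5
2 + 1/(12/5) = 2 + 5/12 = 29/12
2 + 1/(29/12) = 2 + 12/29 = 70/29
5 + 1/(70/29) = 5 + 29/70 = 379/70
1 + 1/(379/70) = 1 + 70/379 = 449/379
-2 + 1/(449/379) = -2 + 379/449 = -519/449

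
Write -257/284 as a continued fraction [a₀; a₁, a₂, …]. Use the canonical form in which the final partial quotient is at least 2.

[-1; 10, 1, 1, 13]

Repeatedly divide and take the remainder:
⌊-257/284⌋ = -1, remainder 27
⌊284/27⌋ = 10, remainder 14
⌊27/14⌋ = 1, remainder 13
⌊14/13⌋ = 1, remainder 1
⌊13/1⌋ = 13, remainder 0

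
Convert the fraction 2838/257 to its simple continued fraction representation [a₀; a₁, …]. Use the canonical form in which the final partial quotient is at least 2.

Repeatedly divide and take the remainder:
2838 = 11·257 + 11, so a_0 = 11
257 = 23·11 + 4, so a_1 = 23
11 = 2·4 + 3, so a_2 = 2
4 = 1·3 + 1, so a_3 = 1
3 = 3·1 + 0, so a_4 = 3

[11; 23, 2, 1, 3]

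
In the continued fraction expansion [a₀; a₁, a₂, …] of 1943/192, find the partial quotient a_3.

Run the Euclidean algorithm, recording each quotient:
⌊1943/192⌋ = 10, remainder 23
⌊192/23⌋ = 8, remainder 8
⌊23/8⌋ = 2, remainder 7
⌊8/7⌋ = 1, remainder 1

1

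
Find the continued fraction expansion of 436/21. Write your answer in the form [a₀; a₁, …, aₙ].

Apply division with remainder until the remainder is 0:
436 = 20·21 + 16, so a_0 = 20
21 = 1·16 + 5, so a_1 = 1
16 = 3·5 + 1, so a_2 = 3
5 = 5·1 + 0, so a_3 = 5

[20; 1, 3, 5]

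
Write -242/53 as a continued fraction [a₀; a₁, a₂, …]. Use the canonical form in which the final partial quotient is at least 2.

[-5; 2, 3, 3, 2]

Run the Euclidean algorithm, recording each quotient:
⌊-242/53⌋ = -5, remainder 23
⌊53/23⌋ = 2, remainder 7
⌊23/7⌋ = 3, remainder 2
⌊7/2⌋ = 3, remainder 1
⌊2/1⌋ = 2, remainder 0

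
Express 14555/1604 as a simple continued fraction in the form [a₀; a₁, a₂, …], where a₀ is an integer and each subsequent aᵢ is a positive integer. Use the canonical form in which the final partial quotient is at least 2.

⌊14555/1604⌋ = 9, remainder 119
⌊1604/119⌋ = 13, remainder 57
⌊119/57⌋ = 2, remainder 5
⌊57/5⌋ = 11, remainder 2
⌊5/2⌋ = 2, remainder 1
⌊2/1⌋ = 2, remainder 0

[9; 13, 2, 11, 2, 2]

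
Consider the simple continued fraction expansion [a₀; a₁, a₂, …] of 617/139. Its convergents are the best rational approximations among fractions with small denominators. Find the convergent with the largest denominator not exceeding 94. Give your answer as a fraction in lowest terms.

182/41

a_0 = 4: 4/1  (≤ bound)
a_1 = 2: 9/2  (≤ bound)
a_2 = 3: 31/7  (≤ bound)
a_3 = 1: 40/9  (≤ bound)
a_4 = 1: 71/16  (≤ bound)
a_5 = 2: 182/41  (≤ bound)
a_6 = 3: 617/139  (> 94, stop)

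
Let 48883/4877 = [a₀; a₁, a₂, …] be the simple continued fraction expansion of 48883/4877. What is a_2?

6

48883 = 10·4877 + 113, so a_0 = 10
4877 = 43·113 + 18, so a_1 = 43
113 = 6·18 + 5, so a_2 = 6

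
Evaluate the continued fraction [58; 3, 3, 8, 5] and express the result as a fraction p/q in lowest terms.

a_0 = 58: 58/1
a_1 = 3: 175/3
a_2 = 3: 583/10
a_3 = 8: 4839/83
a_4 = 5: 24778/425

24778/425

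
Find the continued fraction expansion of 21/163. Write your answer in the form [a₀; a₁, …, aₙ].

⌊21/163⌋ = 0, remainder 21
⌊163/21⌋ = 7, remainder 16
⌊21/16⌋ = 1, remainder 5
⌊16/5⌋ = 3, remainder 1
⌊5/1⌋ = 5, remainder 0

[0; 7, 1, 3, 5]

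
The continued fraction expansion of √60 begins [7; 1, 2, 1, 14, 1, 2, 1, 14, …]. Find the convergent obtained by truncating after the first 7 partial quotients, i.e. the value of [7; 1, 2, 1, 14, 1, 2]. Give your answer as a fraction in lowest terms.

Start with 2.
1 + 1/(2/1) = 1 + 1/2 = 3/2
14 + 1/(3/2) = 14 + 2/3 = 44/3
1 + 1/(44/3) = 1 + 3/44 = 47/44
2 + 1/(47/44) = 2 + 44/47 = 138/47
1 + 1/(138/47) = 1 + 47/138 = 185/138
7 + 1/(185/138) = 7 + 138/185 = 1433/185

1433/185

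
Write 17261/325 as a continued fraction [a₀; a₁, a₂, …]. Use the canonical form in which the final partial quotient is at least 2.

[53; 9, 36]

⌊17261/325⌋ = 53, remainder 36
⌊325/36⌋ = 9, remainder 1
⌊36/1⌋ = 36, remainder 0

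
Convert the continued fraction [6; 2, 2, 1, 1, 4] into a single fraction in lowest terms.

Use the convergent recurrence hₖ = aₖ·hₖ₋₁ + hₖ₋₂ (and likewise for the denominators kₖ):
a_0 = 6: 6/1
a_1 = 2: 13/2
a_2 = 2: 32/5
a_3 = 1: 45/7
a_4 = 1: 77/12
a_5 = 4: 353/55

353/55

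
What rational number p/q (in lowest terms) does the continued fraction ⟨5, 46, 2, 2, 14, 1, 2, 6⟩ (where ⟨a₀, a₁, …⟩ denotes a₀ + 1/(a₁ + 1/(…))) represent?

Work from the innermost term outward:
Start with 6.
2 + 1/(6/1) = 2 + 1/6 = 13/6
1 + 1/(13/6) = 1 + 6/13 = 19/13
14 + 1/(19/13) = 14 + 13/19 = 279/19
2 + 1/(279/19) = 2 + 19/279 = 577/279
2 + 1/(577/279) = 2 + 279/577 = 1433/577
46 + 1/(1433/577) = 46 + 577/1433 = 66495/1433
5 + 1/(66495/1433) = 5 + 1433/66495 = 333908/66495

333908/66495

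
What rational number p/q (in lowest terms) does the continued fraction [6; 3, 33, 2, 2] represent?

3203/506

Collapse the nested fraction from the inside out:
Start with 2.
2 + 1/(2/1) = 2 + 1/2 = 5/2
33 + 1/(5/2) = 33 + 2/5 = 167/5
3 + 1/(167/5) = 3 + 5/167 = 506/167
6 + 1/(506/167) = 6 + 167/506 = 3203/506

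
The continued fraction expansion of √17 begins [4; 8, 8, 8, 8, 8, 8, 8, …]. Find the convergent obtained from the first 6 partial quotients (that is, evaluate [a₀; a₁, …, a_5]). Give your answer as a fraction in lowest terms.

Start with 8.
8 + 1/(8/1) = 8 + 1/8 = 65/8
8 + 1/(65/8) = 8 + 8/65 = 528/65
8 + 1/(528/65) = 8 + 65/528 = 4289/528
8 + 1/(4289/528) = 8 + 528/4289 = 34840/4289
4 + 1/(34840/4289) = 4 + 4289/34840 = 143649/34840

143649/34840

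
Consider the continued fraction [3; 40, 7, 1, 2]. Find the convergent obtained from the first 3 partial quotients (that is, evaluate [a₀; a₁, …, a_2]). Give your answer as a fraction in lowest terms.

850/281

Start with 7.
40 + 1/(7/1) = 40 + 1/7 = 281/7
3 + 1/(281/7) = 3 + 7/281 = 850/281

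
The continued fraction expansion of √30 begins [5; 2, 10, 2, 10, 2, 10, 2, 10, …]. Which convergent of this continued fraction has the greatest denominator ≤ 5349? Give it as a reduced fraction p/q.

5291/966

a_0 = 5: 5/1  (≤ bound)
a_1 = 2: 11/2  (≤ bound)
a_2 = 10: 115/21  (≤ bound)
a_3 = 2: 241/44  (≤ bound)
a_4 = 10: 2525/461  (≤ bound)
a_5 = 2: 5291/966  (≤ bound)
a_6 = 10: 55435/10121  (> 5349, stop)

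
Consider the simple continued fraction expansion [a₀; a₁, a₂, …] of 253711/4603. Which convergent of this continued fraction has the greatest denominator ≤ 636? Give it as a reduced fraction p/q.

List convergents until the denominator exceeds the bound:
a_0 = 55: 55/1  (≤ bound)
a_1 = 8: 441/8  (≤ bound)
a_2 = 2: 937/17  (≤ bound)
a_3 = 3: 3252/59  (≤ bound)
a_4 = 10: 33457/607  (≤ bound)
a_5 = 1: 36709/666  (> 636, stop)

33457/607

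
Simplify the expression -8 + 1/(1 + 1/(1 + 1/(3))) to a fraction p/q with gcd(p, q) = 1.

-52/7

Start with 3.
1 + 1/(3/1) = 1 + 1/3 = 4/3
1 + 1/(4/3) = 1 + 3/4 = 7/4
-8 + 1/(7/4) = -8 + 4/7 = -52/7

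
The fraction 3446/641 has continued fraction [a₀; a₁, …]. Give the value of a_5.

15

3446 = 5·641 + 241, so a_0 = 5
641 = 2·241 + 159, so a_1 = 2
241 = 1·159 + 82, so a_2 = 1
159 = 1·82 + 77, so a_3 = 1
82 = 1·77 + 5, so a_4 = 1
77 = 15·5 + 2, so a_5 = 15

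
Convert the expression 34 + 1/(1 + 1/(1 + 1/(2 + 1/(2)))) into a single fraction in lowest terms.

415/12

Start with 2.
2 + 1/(2/1) = 2 + 1/2 = 5/2
1 + 1/(5/2) = 1 + 2/5 = 7/5
1 + 1/(7/5) = 1 + 5/7 = 12/7
34 + 1/(12/7) = 34 + 7/12 = 415/12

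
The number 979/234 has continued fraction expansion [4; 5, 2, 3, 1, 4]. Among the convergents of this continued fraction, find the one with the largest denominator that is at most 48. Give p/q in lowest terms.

a_0 = 4: 4/1  (≤ bound)
a_1 = 5: 21/5  (≤ bound)
a_2 = 2: 46/11  (≤ bound)
a_3 = 3: 159/38  (≤ bound)
a_4 = 1: 205/49  (> 48, stop)

159/38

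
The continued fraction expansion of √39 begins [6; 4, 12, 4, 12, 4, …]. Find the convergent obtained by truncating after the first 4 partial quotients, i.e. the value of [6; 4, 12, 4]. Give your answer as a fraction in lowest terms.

1249/200

Use the convergent recurrence hₖ = aₖ·hₖ₋₁ + hₖ₋₂ (and likewise for the denominators kₖ):
a_0 = 6: 6/1
a_1 = 4: 25/4
a_2 = 12: 306/49
a_3 = 4: 1249/200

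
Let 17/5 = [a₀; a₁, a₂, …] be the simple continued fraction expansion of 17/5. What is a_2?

17 = 3·5 + 2, so a_0 = 3
5 = 2·2 + 1, so a_1 = 2
2 = 2·1 + 0, so a_2 = 2

2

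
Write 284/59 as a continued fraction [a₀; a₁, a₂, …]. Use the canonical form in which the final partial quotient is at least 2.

[4; 1, 4, 2, 1, 3]

284 ÷ 59 → quotient 4, remainder 48
59 ÷ 48 → quotient 1, remainder 11
48 ÷ 11 → quotient 4, remainder 4
11 ÷ 4 → quotient 2, remainder 3
4 ÷ 3 → quotient 1, remainder 1
3 ÷ 1 → quotient 3, remainder 0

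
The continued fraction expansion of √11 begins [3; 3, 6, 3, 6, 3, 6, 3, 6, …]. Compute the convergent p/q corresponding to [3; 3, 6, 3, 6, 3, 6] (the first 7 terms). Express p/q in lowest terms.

25077/7561

Start with 6.
3 + 1/(6/1) = 3 + 1/6 = 19/6
6 + 1/(19/6) = 6 + 6/19 = 120/19
3 + 1/(120/19) = 3 + 19/120 = 379/120
6 + 1/(379/120) = 6 + 120/379 = 2394/379
3 + 1/(2394/379) = 3 + 379/2394 = 7561/2394
3 + 1/(7561/2394) = 3 + 2394/7561 = 25077/7561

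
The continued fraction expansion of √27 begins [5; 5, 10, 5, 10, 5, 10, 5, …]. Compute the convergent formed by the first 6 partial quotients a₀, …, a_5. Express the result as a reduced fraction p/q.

Start with 5.
10 + 1/(5/1) = 10 + 1/5 = 51/5
5 + 1/(51/5) = 5 + 5/51 = 260/51
10 + 1/(260/51) = 10 + 51/260 = 2651/260
5 + 1/(2651/260) = 5 + 260/2651 = 13515/2651
5 + 1/(13515/2651) = 5 + 2651/13515 = 70226/13515

70226/13515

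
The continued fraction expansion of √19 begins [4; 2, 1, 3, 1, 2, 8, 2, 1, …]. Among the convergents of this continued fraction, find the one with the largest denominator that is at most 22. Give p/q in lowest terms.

a_0 = 4: 4/1  (≤ bound)
a_1 = 2: 9/2  (≤ bound)
a_2 = 1: 13/3  (≤ bound)
a_3 = 3: 48/11  (≤ bound)
a_4 = 1: 61/14  (≤ bound)
a_5 = 2: 170/39  (> 22, stop)

61/14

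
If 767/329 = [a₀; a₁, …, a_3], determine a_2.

767 ÷ 329 → quotient 2, remainder 109
329 ÷ 109 → quotient 3, remainder 2
109 ÷ 2 → quotient 54, remainder 1

54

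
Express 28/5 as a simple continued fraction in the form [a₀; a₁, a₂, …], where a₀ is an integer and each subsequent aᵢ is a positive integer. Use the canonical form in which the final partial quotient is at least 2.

[5; 1, 1, 2]

Apply division with remainder until the remainder is 0:
⌊28/5⌋ = 5, remainder 3
⌊5/3⌋ = 1, remainder 2
⌊3/2⌋ = 1, remainder 1
⌊2/1⌋ = 2, remainder 0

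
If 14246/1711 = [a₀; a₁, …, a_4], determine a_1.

14246 ÷ 1711 → quotient 8, remainder 558
1711 ÷ 558 → quotient 3, remainder 37

3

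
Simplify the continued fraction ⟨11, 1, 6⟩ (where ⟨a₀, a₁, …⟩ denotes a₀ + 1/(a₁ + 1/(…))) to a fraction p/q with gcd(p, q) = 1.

Use the convergent recurrence hₖ = aₖ·hₖ₋₁ + hₖ₋₂ (and likewise for the denominators kₖ):
a_0 = 11: 11/1
a_1 = 1: 12/1
a_2 = 6: 83/7

83/7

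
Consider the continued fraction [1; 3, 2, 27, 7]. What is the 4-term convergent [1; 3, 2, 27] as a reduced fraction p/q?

247/192

a_0 = 1: 1/1
a_1 = 3: 4/3
a_2 = 2: 9/7
a_3 = 27: 247/192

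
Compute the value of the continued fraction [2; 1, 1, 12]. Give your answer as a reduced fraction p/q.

63/25

a_0 = 2: 2/1
a_1 = 1: 3/1
a_2 = 1: 5/2
a_3 = 12: 63/25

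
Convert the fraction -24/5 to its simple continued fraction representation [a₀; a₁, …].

Repeatedly divide and take the remainder:
-24 = -5·5 + 1, so a_0 = -5
5 = 5·1 + 0, so a_1 = 5

[-5; 5]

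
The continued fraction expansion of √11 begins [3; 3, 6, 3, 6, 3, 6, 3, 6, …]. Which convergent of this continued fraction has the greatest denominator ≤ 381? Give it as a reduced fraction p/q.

1257/379

a_0 = 3: 3/1  (≤ bound)
a_1 = 3: 10/3  (≤ bound)
a_2 = 6: 63/19  (≤ bound)
a_3 = 3: 199/60  (≤ bound)
a_4 = 6: 1257/379  (≤ bound)
a_5 = 3: 3970/1197  (> 381, stop)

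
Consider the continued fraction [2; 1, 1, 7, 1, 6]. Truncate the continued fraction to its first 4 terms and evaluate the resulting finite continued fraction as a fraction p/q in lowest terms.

38/15

Start with 7.
1 + 1/(7/1) = 1 + 1/7 = 8/7
1 + 1/(8/7) = 1 + 7/8 = 15/8
2 + 1/(15/8) = 2 + 8/15 = 38/15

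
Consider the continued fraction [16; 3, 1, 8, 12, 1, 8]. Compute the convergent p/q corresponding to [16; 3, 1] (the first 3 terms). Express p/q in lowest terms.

65/4

Start with 1.
3 + 1/(1/1) = 3 + 1/1 = 4/1
16 + 1/(4/1) = 16 + 1/4 = 65/4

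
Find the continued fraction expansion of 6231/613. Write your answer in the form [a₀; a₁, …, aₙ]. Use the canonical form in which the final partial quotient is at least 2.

6231 ÷ 613 → quotient 10, remainder 101
613 ÷ 101 → quotient 6, remainder 7
101 ÷ 7 → quotient 14, remainder 3
7 ÷ 3 → quotient 2, remainder 1
3 ÷ 1 → quotient 3, remainder 0

[10; 6, 14, 2, 3]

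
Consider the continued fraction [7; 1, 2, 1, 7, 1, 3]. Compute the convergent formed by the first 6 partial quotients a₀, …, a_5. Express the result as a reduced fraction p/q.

Start with 1.
7 + 1/(1/1) = 7 + 1/1 = 8/1
1 + 1/(8/1) = 1 + 1/8 = 9/8
2 + 1/(9/8) = 2 + 8/9 = 26/9
1 + 1/(26/9) = 1 + 9/26 = 35/26
7 + 1/(35/26) = 7 + 26/35 = 271/35

271/35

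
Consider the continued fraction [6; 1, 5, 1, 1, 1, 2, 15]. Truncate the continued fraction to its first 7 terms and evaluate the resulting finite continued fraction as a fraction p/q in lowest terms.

363/53

a_0 = 6: 6/1
a_1 = 1: 7/1
a_2 = 5: 41/6
a_3 = 1: 48/7
a_4 = 1: 89/13
a_5 = 1: 137/20
a_6 = 2: 363/53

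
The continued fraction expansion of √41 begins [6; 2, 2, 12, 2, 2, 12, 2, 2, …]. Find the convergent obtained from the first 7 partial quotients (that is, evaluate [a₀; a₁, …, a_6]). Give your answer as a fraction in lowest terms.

25414/3969

a_0 = 6: 6/1
a_1 = 2: 13/2
a_2 = 2: 32/5
a_3 = 12: 397/62
a_4 = 2: 826/129
a_5 = 2: 2049/320
a_6 = 12: 25414/3969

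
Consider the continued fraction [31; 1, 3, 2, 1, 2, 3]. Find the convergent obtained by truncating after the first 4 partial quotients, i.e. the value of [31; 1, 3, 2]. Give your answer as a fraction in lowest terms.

Work from the innermost term outward:
Start with 2.
3 + 1/(2/1) = 3 + 1/2 = 7/2
1 + 1/(7/2) = 1 + 2/7 = 9/7
31 + 1/(9/7) = 31 + 7/9 = 286/9

286/9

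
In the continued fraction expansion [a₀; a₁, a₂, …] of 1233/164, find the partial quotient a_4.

6

⌊1233/164⌋ = 7, remainder 85
⌊164/85⌋ = 1, remainder 79
⌊85/79⌋ = 1, remainder 6
⌊79/6⌋ = 13, remainder 1
⌊6/1⌋ = 6, remainder 0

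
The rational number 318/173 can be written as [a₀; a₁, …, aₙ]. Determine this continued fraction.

[1; 1, 5, 5, 1, 1, 2]

Repeatedly divide and take the remainder:
318 ÷ 173 → quotient 1, remainder 145
173 ÷ 145 → quotient 1, remainder 28
145 ÷ 28 → quotient 5, remainder 5
28 ÷ 5 → quotient 5, remainder 3
5 ÷ 3 → quotient 1, remainder 2
3 ÷ 2 → quotient 1, remainder 1
2 ÷ 1 → quotient 2, remainder 0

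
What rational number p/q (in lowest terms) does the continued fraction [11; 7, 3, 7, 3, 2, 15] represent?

201239/18070

a_0 = 11: 11/1
a_1 = 7: 78/7
a_2 = 3: 245/22
a_3 = 7: 1793/161
a_4 = 3: 5624/505
a_5 = 2: 13041/1171
a_6 = 15: 201239/18070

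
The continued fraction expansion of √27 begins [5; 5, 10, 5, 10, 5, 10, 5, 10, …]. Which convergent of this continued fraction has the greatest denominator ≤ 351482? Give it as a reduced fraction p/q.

List convergents until the denominator exceeds the bound:
a_0 = 5: 5/1  (≤ bound)
a_1 = 5: 26/5  (≤ bound)
a_2 = 10: 265/51  (≤ bound)
a_3 = 5: 1351/260  (≤ bound)
a_4 = 10: 13775/2651  (≤ bound)
a_5 = 5: 70226/13515  (≤ bound)
a_6 = 10: 716035/137801  (≤ bound)
a_7 = 5: 3650401/702520  (> 351482, stop)

716035/137801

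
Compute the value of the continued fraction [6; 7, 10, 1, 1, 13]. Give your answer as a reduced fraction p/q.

12374/2015

a_0 = 6: 6/1
a_1 = 7: 43/7
a_2 = 10: 436/71
a_3 = 1: 479/78
a_4 = 1: 915/149
a_5 = 13: 12374/2015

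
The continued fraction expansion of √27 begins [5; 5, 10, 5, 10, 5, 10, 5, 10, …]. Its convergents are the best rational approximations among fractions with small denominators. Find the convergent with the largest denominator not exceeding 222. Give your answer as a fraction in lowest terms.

265/51

List convergents until the denominator exceeds the bound:
a_0 = 5: 5/1  (≤ bound)
a_1 = 5: 26/5  (≤ bound)
a_2 = 10: 265/51  (≤ bound)
a_3 = 5: 1351/260  (> 222, stop)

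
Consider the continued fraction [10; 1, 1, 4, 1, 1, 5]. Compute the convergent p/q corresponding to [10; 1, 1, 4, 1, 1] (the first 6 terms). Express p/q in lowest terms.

211/20

Start with 1.
1 + 1/(1/1) = 1 + 1/1 = 2/1
4 + 1/(2/1) = 4 + 1/2 = 9/2
1 + 1/(9/2) = 1 + 2/9 = 11/9
1 + 1/(11/9) = 1 + 9/11 = 20/11
10 + 1/(20/11) = 10 + 11/20 = 211/20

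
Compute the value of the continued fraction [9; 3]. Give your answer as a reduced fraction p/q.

Start with 3.
9 + 1/(3/1) = 9 + 1/3 = 28/3

28/3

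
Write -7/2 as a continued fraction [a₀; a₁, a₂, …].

[-4; 2]

-7 = -4·2 + 1, so a_0 = -4
2 = 2·1 + 0, so a_1 = 2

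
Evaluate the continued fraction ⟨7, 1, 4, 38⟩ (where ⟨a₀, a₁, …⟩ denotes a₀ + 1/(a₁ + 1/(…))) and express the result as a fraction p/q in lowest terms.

1490/191

a_0 = 7: 7/1
a_1 = 1: 8/1
a_2 = 4: 39/5
a_3 = 38: 1490/191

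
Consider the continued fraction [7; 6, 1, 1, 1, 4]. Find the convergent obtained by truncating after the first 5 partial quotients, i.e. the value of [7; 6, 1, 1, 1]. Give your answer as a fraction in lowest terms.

143/20

Start with 1.
1 + 1/(1/1) = 1 + 1/1 = 2/1
1 + 1/(2/1) = 1 + 1/2 = 3/2
6 + 1/(3/2) = 6 + 2/3 = 20/3
7 + 1/(20/3) = 7 + 3/20 = 143/20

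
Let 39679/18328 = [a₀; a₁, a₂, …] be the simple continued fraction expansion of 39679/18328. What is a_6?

Apply division with remainder until the remainder is 0:
39679 = 2·18328 + 3023, so a_0 = 2
18328 = 6·3023 + 190, so a_1 = 6
3023 = 15·190 + 173, so a_2 = 15
190 = 1·173 + 17, so a_3 = 1
173 = 10·17 + 3, so a_4 = 10
17 = 5·3 + 2, so a_5 = 5
3 = 1·2 + 1, so a_6 = 1

1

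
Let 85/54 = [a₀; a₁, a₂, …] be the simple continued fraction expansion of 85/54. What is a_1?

85 = 1·54 + 31, so a_0 = 1
54 = 1·31 + 23, so a_1 = 1

1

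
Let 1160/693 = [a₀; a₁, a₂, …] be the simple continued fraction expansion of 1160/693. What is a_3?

⌊1160/693⌋ = 1, remainder 467
⌊693/467⌋ = 1, remainder 226
⌊467/226⌋ = 2, remainder 15
⌊226/15⌋ = 15, remainder 1

15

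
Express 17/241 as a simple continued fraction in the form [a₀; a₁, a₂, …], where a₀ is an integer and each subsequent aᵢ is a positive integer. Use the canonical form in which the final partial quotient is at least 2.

[0; 14, 5, 1, 2]

17 = 0·241 + 17, so a_0 = 0
241 = 14·17 + 3, so a_1 = 14
17 = 5·3 + 2, so a_2 = 5
3 = 1·2 + 1, so a_3 = 1
2 = 2·1 + 0, so a_4 = 2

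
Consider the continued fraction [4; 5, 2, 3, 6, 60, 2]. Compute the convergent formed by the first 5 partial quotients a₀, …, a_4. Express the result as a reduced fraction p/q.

a_0 = 4: 4/1
a_1 = 5: 21/5
a_2 = 2: 46/11
a_3 = 3: 159/38
a_4 = 6: 1000/239

1000/239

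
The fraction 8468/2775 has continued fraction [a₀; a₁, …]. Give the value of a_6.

3

8468 ÷ 2775 → quotient 3, remainder 143
2775 ÷ 143 → quotient 19, remainder 58
143 ÷ 58 → quotient 2, remainder 27
58 ÷ 27 → quotient 2, remainder 4
27 ÷ 4 → quotient 6, remainder 3
4 ÷ 3 → quotient 1, remainder 1
3 ÷ 1 → quotient 3, remainder 0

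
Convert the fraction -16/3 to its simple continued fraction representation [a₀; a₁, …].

[-6; 1, 2]

-16 = -6·3 + 2, so a_0 = -6
3 = 1·2 + 1, so a_1 = 1
2 = 2·1 + 0, so a_2 = 2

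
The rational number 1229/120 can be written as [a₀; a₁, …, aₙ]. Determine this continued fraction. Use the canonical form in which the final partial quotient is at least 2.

[10; 4, 7, 4]

Repeatedly divide and take the remainder:
1229 = 10·120 + 29, so a_0 = 10
120 = 4·29 + 4, so a_1 = 4
29 = 7·4 + 1, so a_2 = 7
4 = 4·1 + 0, so a_3 = 4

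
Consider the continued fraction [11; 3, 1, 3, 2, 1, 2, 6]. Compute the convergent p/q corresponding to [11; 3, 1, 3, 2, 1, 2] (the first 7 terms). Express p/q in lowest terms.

1487/132

Build up convergents one term at a time:
a_0 = 11: 11/1
a_1 = 3: 34/3
a_2 = 1: 45/4
a_3 = 3: 169/15
a_4 = 2: 383/34
a_5 = 1: 552/49
a_6 = 2: 1487/132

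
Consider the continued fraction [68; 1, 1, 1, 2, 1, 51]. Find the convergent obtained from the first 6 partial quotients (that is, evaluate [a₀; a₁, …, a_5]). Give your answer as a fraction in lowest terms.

Start with 1.
2 + 1/(1/1) = 2 + 1/1 = 3/1
1 + 1/(3/1) = 1 + 1/3 = 4/3
1 + 1/(4/3) = 1 + 3/4 = 7/4
1 + 1/(7/4) = 1 + 4/7 = 11/7
68 + 1/(11/7) = 68 + 7/11 = 755/11

755/11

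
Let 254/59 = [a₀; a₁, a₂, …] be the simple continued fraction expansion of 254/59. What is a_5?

⌊254/59⌋ = 4, remainder 18
⌊59/18⌋ = 3, remainder 5
⌊18/5⌋ = 3, remainder 3
⌊5/3⌋ = 1, remainder 2
⌊3/2⌋ = 1, remainder 1
⌊2/1⌋ = 2, remainder 0

2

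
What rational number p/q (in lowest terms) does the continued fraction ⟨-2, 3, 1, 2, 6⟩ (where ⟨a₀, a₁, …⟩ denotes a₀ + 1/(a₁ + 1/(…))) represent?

Start with 6.
2 + 1/(6/1) = 2 + 1/6 = 13/6
1 + 1/(13/6) = 1 + 6/13 = 19/13
3 + 1/(19/13) = 3 + 13/19 = 70/19
-2 + 1/(70/19) = -2 + 19/70 = -121/70

-121/70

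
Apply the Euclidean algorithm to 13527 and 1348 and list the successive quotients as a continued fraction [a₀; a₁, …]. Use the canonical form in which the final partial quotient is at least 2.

[10; 28, 1, 2, 7, 2]

Run the Euclidean algorithm, recording each quotient:
13527 ÷ 1348 → quotient 10, remainder 47
1348 ÷ 47 → quotient 28, remainder 32
47 ÷ 32 → quotient 1, remainder 15
32 ÷ 15 → quotient 2, remainder 2
15 ÷ 2 → quotient 7, remainder 1
2 ÷ 1 → quotient 2, remainder 0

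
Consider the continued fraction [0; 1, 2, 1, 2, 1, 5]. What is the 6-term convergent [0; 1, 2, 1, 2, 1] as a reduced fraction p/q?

Compute successive convergents:
a_0 = 0: 0/1
a_1 = 1: 1/1
a_2 = 2: 2/3
a_3 = 1: 3/4
a_4 = 2: 8/11
a_5 = 1: 11/15

11/15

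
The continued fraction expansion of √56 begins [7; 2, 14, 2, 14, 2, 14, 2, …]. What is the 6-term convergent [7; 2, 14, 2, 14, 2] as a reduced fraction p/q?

a_0 = 7: 7/1
a_1 = 2: 15/2
a_2 = 14: 217/29
a_3 = 2: 449/60
a_4 = 14: 6503/869
a_5 = 2: 13455/1798

13455/1798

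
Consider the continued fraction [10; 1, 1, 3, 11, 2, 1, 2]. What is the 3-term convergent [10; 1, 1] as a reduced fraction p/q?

21/2

Collapse the nested fraction from the inside out:
Start with 1.
1 + 1/(1/1) = 1 + 1/1 = 2/1
10 + 1/(2/1) = 10 + 1/2 = 21/2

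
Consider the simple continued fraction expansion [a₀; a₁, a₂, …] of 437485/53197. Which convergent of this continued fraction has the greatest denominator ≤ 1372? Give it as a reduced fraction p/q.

a_0 = 8: 8/1  (≤ bound)
a_1 = 4: 33/4  (≤ bound)
a_2 = 2: 74/9  (≤ bound)
a_3 = 7: 551/67  (≤ bound)
a_4 = 15: 8339/1014  (≤ bound)
a_5 = 7: 58924/7165  (> 1372, stop)

8339/1014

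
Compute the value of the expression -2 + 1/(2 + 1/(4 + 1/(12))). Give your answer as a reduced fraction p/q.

Use the convergent recurrence hₖ = aₖ·hₖ₋₁ + hₖ₋₂ (and likewise for the denominators kₖ):
a_0 = -2: -2/1
a_1 = 2: -3/2
a_2 = 4: -14/9
a_3 = 12: -171/110

-171/110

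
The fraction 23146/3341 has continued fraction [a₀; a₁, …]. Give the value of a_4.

6

⌊23146/3341⌋ = 6, remainder 3100
⌊3341/3100⌋ = 1, remainder 241
⌊3100/241⌋ = 12, remainder 208
⌊241/208⌋ = 1, remainder 33
⌊208/33⌋ = 6, remainder 10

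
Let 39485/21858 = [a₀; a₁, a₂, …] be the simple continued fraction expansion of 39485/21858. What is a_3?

39485 ÷ 21858 → quotient 1, remainder 17627
21858 ÷ 17627 → quotient 1, remainder 4231
17627 ÷ 4231 → quotient 4, remainder 703
4231 ÷ 703 → quotient 6, remainder 13

6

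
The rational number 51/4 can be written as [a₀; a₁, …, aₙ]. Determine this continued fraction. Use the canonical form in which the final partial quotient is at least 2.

[12; 1, 3]

51 ÷ 4 → quotient 12, remainder 3
4 ÷ 3 → quotient 1, remainder 1
3 ÷ 1 → quotient 3, remainder 0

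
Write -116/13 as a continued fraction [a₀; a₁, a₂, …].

-116 = -9·13 + 1, so a_0 = -9
13 = 13·1 + 0, so a_1 = 13

[-9; 13]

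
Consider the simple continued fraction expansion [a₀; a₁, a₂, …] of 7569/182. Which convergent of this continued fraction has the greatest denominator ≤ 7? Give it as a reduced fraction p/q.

208/5

List convergents until the denominator exceeds the bound:
a_0 = 41: 41/1  (≤ bound)
a_1 = 1: 42/1  (≤ bound)
a_2 = 1: 83/2  (≤ bound)
a_3 = 2: 208/5  (≤ bound)
a_4 = 2: 499/12  (> 7, stop)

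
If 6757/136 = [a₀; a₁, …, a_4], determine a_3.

Run the Euclidean algorithm, recording each quotient:
6757 ÷ 136 → quotient 49, remainder 93
136 ÷ 93 → quotient 1, remainder 43
93 ÷ 43 → quotient 2, remainder 7
43 ÷ 7 → quotient 6, remainder 1

6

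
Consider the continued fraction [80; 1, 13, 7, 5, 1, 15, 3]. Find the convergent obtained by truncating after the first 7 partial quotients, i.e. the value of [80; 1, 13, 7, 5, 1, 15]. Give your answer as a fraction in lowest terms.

779268/9629

Starting at the tail and folding back:
Start with 15.
1 + 1/(15/1) = 1 + 1/15 = 16/15
5 + 1/(16/15) = 5 + 15/16 = 95/16
7 + 1/(95/16) = 7 + 16/95 = 681/95
13 + 1/(681/95) = 13 + 95/681 = 8948/681
1 + 1/(8948/681) = 1 + 681/8948 = 9629/8948
80 + 1/(9629/8948) = 80 + 8948/9629 = 779268/9629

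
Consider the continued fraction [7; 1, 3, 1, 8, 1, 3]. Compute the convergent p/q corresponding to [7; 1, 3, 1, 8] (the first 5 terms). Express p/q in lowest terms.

343/44

Collapse the nested fraction from the inside out:
Start with 8.
1 + 1/(8/1) = 1 + 1/8 = 9/8
3 + 1/(9/8) = 3 + 8/9 = 35/9
1 + 1/(35/9) = 1 + 9/35 = 44/35
7 + 1/(44/35) = 7 + 35/44 = 343/44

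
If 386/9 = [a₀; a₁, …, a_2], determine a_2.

8

Repeatedly divide and take the remainder:
⌊386/9⌋ = 42, remainder 8
⌊9/8⌋ = 1, remainder 1
⌊8/1⌋ = 8, remainder 0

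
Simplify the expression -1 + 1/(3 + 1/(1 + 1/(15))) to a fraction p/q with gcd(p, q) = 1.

Start with 15.
1 + 1/(15/1) = 1 + 1/15 = 16/15
3 + 1/(16/15) = 3 + 15/16 = 63/16
-1 + 1/(63/16) = -1 + 16/63 = -47/63

-47/63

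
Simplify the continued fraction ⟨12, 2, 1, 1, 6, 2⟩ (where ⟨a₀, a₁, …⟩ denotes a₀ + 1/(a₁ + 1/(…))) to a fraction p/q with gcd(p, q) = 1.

880/71

Starting at the tail and folding back:
Start with 2.
6 + 1/(2/1) = 6 + 1/2 = 13/2
1 + 1/(13/2) = 1 + 2/13 = 15/13
1 + 1/(15/13) = 1 + 13/15 = 28/15
2 + 1/(28/15) = 2 + 15/28 = 71/28
12 + 1/(71/28) = 12 + 28/71 = 880/71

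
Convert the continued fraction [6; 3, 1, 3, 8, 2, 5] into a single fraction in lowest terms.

Start with 5.
2 + 1/(5/1) = 2 + 1/5 = 11/5
8 + 1/(11/5) = 8 + 5/11 = 93/11
3 + 1/(93/11) = 3 + 11/93 = 290/93
1 + 1/(290/93) = 1 + 93/290 = 383/290
3 + 1/(383/290) = 3 + 290/383 = 1439/383
6 + 1/(1439/383) = 6 + 383/1439 = 9017/1439

9017/1439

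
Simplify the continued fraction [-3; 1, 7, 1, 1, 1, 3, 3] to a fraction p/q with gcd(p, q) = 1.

-658/311

Start with 3.
3 + 1/(3/1) = 3 + 1/3 = 10/3
1 + 1/(10/3) = 1 + 3/10 = 13/10
1 + 1/(13/10) = 1 + 10/13 = 23/13
1 + 1/(23/13) = 1 + 13/23 = 36/23
7 + 1/(36/23) = 7 + 23/36 = 275/36
1 + 1/(275/36) = 1 + 36/275 = 311/275
-3 + 1/(311/275) = -3 + 275/311 = -658/311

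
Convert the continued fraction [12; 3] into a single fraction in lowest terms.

Collapse the nested fraction from the inside out:
Start with 3.
12 + 1/(3/1) = 12 + 1/3 = 37/3

37/3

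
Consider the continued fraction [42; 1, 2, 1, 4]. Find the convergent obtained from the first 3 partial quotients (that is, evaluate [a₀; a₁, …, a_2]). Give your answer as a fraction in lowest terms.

Use the convergent recurrence hₖ = aₖ·hₖ₋₁ + hₖ₋₂ (and likewise for the denominators kₖ):
a_0 = 42: 42/1
a_1 = 1: 43/1
a_2 = 2: 128/3

128/3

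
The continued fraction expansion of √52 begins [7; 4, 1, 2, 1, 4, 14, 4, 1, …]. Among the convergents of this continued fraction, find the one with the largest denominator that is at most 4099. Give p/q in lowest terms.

List convergents until the denominator exceeds the bound:
a_0 = 7: 7/1  (≤ bound)
a_1 = 4: 29/4  (≤ bound)
a_2 = 1: 36/5  (≤ bound)
a_3 = 2: 101/14  (≤ bound)
a_4 = 1: 137/19  (≤ bound)
a_5 = 4: 649/90  (≤ bound)
a_6 = 14: 9223/1279  (≤ bound)
a_7 = 4: 37541/5206  (> 4099, stop)

9223/1279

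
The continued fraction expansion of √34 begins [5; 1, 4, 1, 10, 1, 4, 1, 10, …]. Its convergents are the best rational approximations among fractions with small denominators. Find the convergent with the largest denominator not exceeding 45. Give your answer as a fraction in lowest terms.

35/6

List convergents until the denominator exceeds the bound:
a_0 = 5: 5/1  (≤ bound)
a_1 = 1: 6/1  (≤ bound)
a_2 = 4: 29/5  (≤ bound)
a_3 = 1: 35/6  (≤ bound)
a_4 = 10: 379/65  (> 45, stop)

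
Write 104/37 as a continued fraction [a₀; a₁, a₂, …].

⌊104/37⌋ = 2, remainder 30
⌊37/30⌋ = 1, remainder 7
⌊30/7⌋ = 4, remainder 2
⌊7/2⌋ = 3, remainder 1
⌊2/1⌋ = 2, remainder 0

[2; 1, 4, 3, 2]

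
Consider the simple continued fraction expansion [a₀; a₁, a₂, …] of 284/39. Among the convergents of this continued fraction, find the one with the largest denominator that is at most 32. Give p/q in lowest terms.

51/7

a_0 = 7: 7/1  (≤ bound)
a_1 = 3: 22/3  (≤ bound)
a_2 = 1: 29/4  (≤ bound)
a_3 = 1: 51/7  (≤ bound)
a_4 = 5: 284/39  (> 32, stop)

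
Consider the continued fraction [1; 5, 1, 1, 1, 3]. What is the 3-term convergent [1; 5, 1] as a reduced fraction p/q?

7/6

a_0 = 1: 1/1
a_1 = 5: 6/5
a_2 = 1: 7/6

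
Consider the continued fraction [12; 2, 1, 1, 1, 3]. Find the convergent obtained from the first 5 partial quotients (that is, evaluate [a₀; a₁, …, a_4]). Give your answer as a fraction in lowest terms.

99/8

Collapse the nested fraction from the inside out:
Start with 1.
1 + 1/(1/1) = 1 + 1/1 = 2/1
1 + 1/(2/1) = 1 + 1/2 = 3/2
2 + 1/(3/2) = 2 + 2/3 = 8/3
12 + 1/(8/3) = 12 + 3/8 = 99/8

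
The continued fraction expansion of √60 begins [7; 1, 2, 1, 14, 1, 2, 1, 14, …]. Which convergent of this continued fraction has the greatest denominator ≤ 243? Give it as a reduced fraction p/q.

1433/185

a_0 = 7: 7/1  (≤ bound)
a_1 = 1: 8/1  (≤ bound)
a_2 = 2: 23/3  (≤ bound)
a_3 = 1: 31/4  (≤ bound)
a_4 = 14: 457/59  (≤ bound)
a_5 = 1: 488/63  (≤ bound)
a_6 = 2: 1433/185  (≤ bound)
a_7 = 1: 1921/248  (> 243, stop)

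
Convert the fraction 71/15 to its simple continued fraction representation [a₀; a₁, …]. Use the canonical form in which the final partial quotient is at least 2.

Run the Euclidean algorithm, recording each quotient:
⌊71/15⌋ = 4, remainder 11
⌊15/11⌋ = 1, remainder 4
⌊11/4⌋ = 2, remainder 3
⌊4/3⌋ = 1, remainder 1
⌊3/1⌋ = 3, remainder 0

[4; 1, 2, 1, 3]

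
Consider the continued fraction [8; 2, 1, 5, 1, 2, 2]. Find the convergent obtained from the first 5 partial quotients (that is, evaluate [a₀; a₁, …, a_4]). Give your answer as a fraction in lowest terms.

a_0 = 8: 8/1
a_1 = 2: 17/2
a_2 = 1: 25/3
a_3 = 5: 142/17
a_4 = 1: 167/20

167/20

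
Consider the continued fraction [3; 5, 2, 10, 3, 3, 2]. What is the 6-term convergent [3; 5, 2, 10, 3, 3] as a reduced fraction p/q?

Starting at the tail and folding back:
Start with 3.
3 + 1/(3/1) = 3 + 1/3 = 10/3
10 + 1/(10/3) = 10 + 3/10 = 103/10
2 + 1/(103/10) = 2 + 10/103 = 216/103
5 + 1/(216/103) = 5 + 103/216 = 1183/216
3 + 1/(1183/216) = 3 + 216/1183 = 3765/1183

3765/1183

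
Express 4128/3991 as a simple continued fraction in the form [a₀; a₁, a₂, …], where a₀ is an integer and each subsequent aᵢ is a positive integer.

4128 = 1·3991 + 137, so a_0 = 1
3991 = 29·137 + 18, so a_1 = 29
137 = 7·18 + 11, so a_2 = 7
18 = 1·11 + 7, so a_3 = 1
11 = 1·7 + 4, so a_4 = 1
7 = 1·4 + 3, so a_5 = 1
4 = 1·3 + 1, so a_6 = 1
3 = 3·1 + 0, so a_7 = 3

[1; 29, 7, 1, 1, 1, 1, 3]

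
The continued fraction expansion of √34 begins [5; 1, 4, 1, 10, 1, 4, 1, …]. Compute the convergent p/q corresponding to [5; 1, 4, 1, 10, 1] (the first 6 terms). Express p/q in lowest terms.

Build up convergents one term at a time:
a_0 = 5: 5/1
a_1 = 1: 6/1
a_2 = 4: 29/5
a_3 = 1: 35/6
a_4 = 10: 379/65
a_5 = 1: 414/71

414/71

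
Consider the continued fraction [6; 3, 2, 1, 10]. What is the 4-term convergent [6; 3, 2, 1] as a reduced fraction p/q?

63/10

Start with 1.
2 + 1/(1/1) = 2 + 1/1 = 3/1
3 + 1/(3/1) = 3 + 1/3 = 10/3
6 + 1/(10/3) = 6 + 3/10 = 63/10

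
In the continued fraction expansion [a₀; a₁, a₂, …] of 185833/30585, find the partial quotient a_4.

Apply division with remainder until the remainder is 0:
⌊185833/30585⌋ = 6, remainder 2323
⌊30585/2323⌋ = 13, remainder 386
⌊2323/386⌋ = 6, remainder 7
⌊386/7⌋ = 55, remainder 1
⌊7/1⌋ = 7, remainder 0

7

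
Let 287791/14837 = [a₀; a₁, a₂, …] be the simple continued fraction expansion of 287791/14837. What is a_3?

Repeatedly divide and take the remainder:
287791 ÷ 14837 → quotient 19, remainder 5888
14837 ÷ 5888 → quotient 2, remainder 3061
5888 ÷ 3061 → quotient 1, remainder 2827
3061 ÷ 2827 → quotient 1, remainder 234

1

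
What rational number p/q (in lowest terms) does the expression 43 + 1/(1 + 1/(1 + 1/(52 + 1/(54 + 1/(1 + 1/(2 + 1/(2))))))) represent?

a_0 = 43: 43/1
a_1 = 1: 44/1
a_2 = 1: 87/2
a_3 = 52: 4568/105
a_4 = 54: 246759/5672
a_5 = 1: 251327/5777
a_6 = 2: 749413/17226
a_7 = 2: 1750153/40229

1750153/40229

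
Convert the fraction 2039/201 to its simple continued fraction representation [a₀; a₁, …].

2039 ÷ 201 → quotient 10, remainder 29
201 ÷ 29 → quotient 6, remainder 27
29 ÷ 27 → quotient 1, remainder 2
27 ÷ 2 → quotient 13, remainder 1
2 ÷ 1 → quotient 2, remainder 0

[10; 6, 1, 13, 2]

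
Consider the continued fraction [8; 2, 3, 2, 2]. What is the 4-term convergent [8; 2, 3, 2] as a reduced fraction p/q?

135/16

a_0 = 8: 8/1
a_1 = 2: 17/2
a_2 = 3: 59/7
a_3 = 2: 135/16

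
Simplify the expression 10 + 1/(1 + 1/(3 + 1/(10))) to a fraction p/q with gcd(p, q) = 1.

Start with 10.
3 + 1/(10/1) = 3 + 1/10 = 31/10
1 + 1/(31/10) = 1 + 10/31 = 41/31
10 + 1/(41/31) = 10 + 31/41 = 441/41

441/41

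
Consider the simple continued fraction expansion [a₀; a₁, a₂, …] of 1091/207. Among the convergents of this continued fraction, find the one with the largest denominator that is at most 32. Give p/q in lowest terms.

58/11

List convergents until the denominator exceeds the bound:
a_0 = 5: 5/1  (≤ bound)
a_1 = 3: 16/3  (≤ bound)
a_2 = 1: 21/4  (≤ bound)
a_3 = 2: 58/11  (≤ bound)
a_4 = 3: 195/37  (> 32, stop)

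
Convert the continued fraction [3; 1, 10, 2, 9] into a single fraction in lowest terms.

Start with 9.
2 + 1/(9/1) = 2 + 1/9 = 19/9
10 + 1/(19/9) = 10 + 9/19 = 199/19
1 + 1/(199/19) = 1 + 19/199 = 218/199
3 + 1/(218/199) = 3 + 199/218 = 853/218

853/218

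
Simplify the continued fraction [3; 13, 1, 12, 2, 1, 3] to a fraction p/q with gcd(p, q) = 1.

Start with 3.
1 + 1/(3/1) = 1 + 1/3 = 4/3
2 + 1/(4/3) = 2 + 3/4 = 11/4
12 + 1/(11/4) = 12 + 4/11 = 136/11
1 + 1/(136/11) = 1 + 11/136 = 147/136
13 + 1/(147/136) = 13 + 136/147 = 2047/147
3 + 1/(2047/147) = 3 + 147/2047 = 6288/2047

6288/2047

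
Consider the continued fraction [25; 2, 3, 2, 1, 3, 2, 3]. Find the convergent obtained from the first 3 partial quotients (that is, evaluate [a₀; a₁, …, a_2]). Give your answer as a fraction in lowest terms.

178/7

Starting at the tail and folding back:
Start with 3.
2 + 1/(3/1) = 2 + 1/3 = 7/3
25 + 1/(7/3) = 25 + 3/7 = 178/7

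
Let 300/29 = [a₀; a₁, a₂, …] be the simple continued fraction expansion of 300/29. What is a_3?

⌊300/29⌋ = 10, remainder 10
⌊29/10⌋ = 2, remainder 9
⌊10/9⌋ = 1, remainder 1
⌊9/1⌋ = 9, remainder 0

9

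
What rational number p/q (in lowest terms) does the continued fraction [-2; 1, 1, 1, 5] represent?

a_0 = -2: -2/1
a_1 = 1: -1/1
a_2 = 1: -3/2
a_3 = 1: -4/3
a_4 = 5: -23/17

-23/17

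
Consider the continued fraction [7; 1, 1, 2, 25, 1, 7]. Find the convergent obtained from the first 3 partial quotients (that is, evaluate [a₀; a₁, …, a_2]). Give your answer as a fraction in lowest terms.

Start with 1.
1 + 1/(1/1) = 1 + 1/1 = 2/1
7 + 1/(2/1) = 7 + 1/2 = 15/2

15/2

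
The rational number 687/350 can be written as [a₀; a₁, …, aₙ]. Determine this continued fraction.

⌊687/350⌋ = 1, remainder 337
⌊350/337⌋ = 1, remainder 13
⌊337/13⌋ = 25, remainder 12
⌊13/12⌋ = 1, remainder 1
⌊12/1⌋ = 12, remainder 0

[1; 1, 25, 1, 12]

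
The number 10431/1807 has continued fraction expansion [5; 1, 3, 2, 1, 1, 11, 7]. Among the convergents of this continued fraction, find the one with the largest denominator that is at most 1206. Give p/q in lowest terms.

List convergents until the denominator exceeds the bound:
a_0 = 5: 5/1  (≤ bound)
a_1 = 1: 6/1  (≤ bound)
a_2 = 3: 23/4  (≤ bound)
a_3 = 2: 52/9  (≤ bound)
a_4 = 1: 75/13  (≤ bound)
a_5 = 1: 127/22  (≤ bound)
a_6 = 11: 1472/255  (≤ bound)
a_7 = 7: 10431/1807  (> 1206, stop)

1472/255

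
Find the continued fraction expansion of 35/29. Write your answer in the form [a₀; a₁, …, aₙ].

[1; 4, 1, 5]

35 ÷ 29 → quotient 1, remainder 6
29 ÷ 6 → quotient 4, remainder 5
6 ÷ 5 → quotient 1, remainder 1
5 ÷ 1 → quotient 5, remainder 0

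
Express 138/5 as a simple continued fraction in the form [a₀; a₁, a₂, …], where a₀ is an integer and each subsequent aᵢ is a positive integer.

[27; 1, 1, 2]

Repeatedly divide and take the remainder:
138 = 27·5 + 3, so a_0 = 27
5 = 1·3 + 2, so a_1 = 1
3 = 1·2 + 1, so a_2 = 1
2 = 2·1 + 0, so a_3 = 2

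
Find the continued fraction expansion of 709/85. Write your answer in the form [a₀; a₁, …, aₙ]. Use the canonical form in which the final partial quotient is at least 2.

709 = 8·85 + 29, so a_0 = 8
85 = 2·29 + 27, so a_1 = 2
29 = 1·27 + 2, so a_2 = 1
27 = 13·2 + 1, so a_3 = 13
2 = 2·1 + 0, so a_4 = 2

[8; 2, 1, 13, 2]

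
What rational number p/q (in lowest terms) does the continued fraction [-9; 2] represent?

-17/2

Start with 2.
-9 + 1/(2/1) = -9 + 1/2 = -17/2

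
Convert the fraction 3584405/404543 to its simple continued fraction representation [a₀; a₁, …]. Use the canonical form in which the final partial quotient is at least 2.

[8; 1, 6, 6, 6, 4, 15, 24]

3584405 ÷ 404543 → quotient 8, remainder 348061
404543 ÷ 348061 → quotient 1, remainder 56482
348061 ÷ 56482 → quotient 6, remainder 9169
56482 ÷ 9169 → quotient 6, remainder 1468
9169 ÷ 1468 → quotient 6, remainder 361
1468 ÷ 361 → quotient 4, remainder 24
361 ÷ 24 → quotient 15, remainder 1
24 ÷ 1 → quotient 24, remainder 0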